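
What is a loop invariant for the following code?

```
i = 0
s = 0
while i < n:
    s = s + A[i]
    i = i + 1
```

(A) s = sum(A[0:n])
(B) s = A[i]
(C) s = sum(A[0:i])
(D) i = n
C

A loop invariant must hold before the first iteration and be re-established by every execution of the body.

(C) s = sum(A[0:i]): Initially i = 0 and s = 0 = sum of the empty slice A[0:0]. If s = sum(A[0:i]) holds at the top of an iteration, the body sets s to sum(A[0:i]) + A[i] = sum(A[0:i+1]) and then i to i+1, so s = sum(A[0:i]) holds again. At exit i = n, giving s = sum(A[0:n]).

The other options fail:
(A) s = sum(A[0:n]): false before the loop (s = 0, not the full sum) -- it only becomes true at exit.
(B) s = A[i]: after the first iteration s = A[0] but i = 1, so s = A[i] compares s with the wrong element (and fails in general).
(D) i = n: false initially (i = 0); it is the exit condition, not an invariant.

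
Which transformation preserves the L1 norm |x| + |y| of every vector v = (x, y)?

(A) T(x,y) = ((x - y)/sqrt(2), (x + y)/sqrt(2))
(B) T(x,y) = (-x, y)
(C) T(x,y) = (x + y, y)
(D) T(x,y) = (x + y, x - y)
B

A transformation preserves a norm if ||T(v)|| = ||v|| for every v; a single vector where the norm changes rules an option out.

(A) T(x,y) = ((x - y)/sqrt(2), (x + y)/sqrt(2)): v = (1, 0) has norm |1| + |0| = 1, but T(v) = (sqrt(2)/2, sqrt(2)/2) has norm sqrt(2) -- not preserved.
(B) T(x,y) = (-x, y): preserves the norm -- it only permutes the coordinates and/or flips signs, which leaves |x| + |y| unchanged.
(C) T(x,y) = (x + y, y): v = (0, 1) has norm |0| + |1| = 1, but T(v) = (1, 1) has norm 2 -- not preserved.
(D) T(x,y) = (x + y, x - y): v = (1, 0) has norm |1| + |0| = 1, but T(v) = (1, 1) has norm 2 -- not preserved.

Therefore the answer is (B).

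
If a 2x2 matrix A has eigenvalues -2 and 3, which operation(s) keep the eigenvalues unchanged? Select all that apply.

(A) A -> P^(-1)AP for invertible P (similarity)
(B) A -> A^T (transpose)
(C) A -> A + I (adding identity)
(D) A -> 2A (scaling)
A and B

Eigenvalues are preserved by:
1. Similarity transformations: A -> P^(-1)AP (same characteristic polynomial)
2. Transpose: A^T has the same eigenvalues as A

Eigenvalues are NOT preserved by:
- Adding identity: eigenvalues become -2+1, 3+1
- Scaling: eigenvalues become -4, 6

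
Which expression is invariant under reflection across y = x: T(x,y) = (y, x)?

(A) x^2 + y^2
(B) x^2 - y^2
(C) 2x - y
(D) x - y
A

The map is reflection across y = x: T(x,y) = (y, x).
Substitute the transformed coordinates into each option and compare with the original:
(A) x^2 + y^2  ->  (y)^2 + (x)^2 = x^2 + y^2   [equals x^2 + y^2: invariant]
(B) x^2 - y^2  ->  (y)^2 - (x)^2 = -x^2 + y^2   [differs from x^2 - y^2: not invariant]
(C) 2x - y  ->  2(y) - (x) = -x + 2y   [differs from 2x - y: not invariant]
(D) x - y  ->  (y) - (x) = -x + y   [differs from x - y: not invariant]

Only option (A), x^2 + y^2, is unchanged by the transformation.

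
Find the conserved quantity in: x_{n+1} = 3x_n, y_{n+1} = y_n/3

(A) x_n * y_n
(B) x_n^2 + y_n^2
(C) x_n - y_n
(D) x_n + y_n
A

For the recurrence x_{n+1} = 3x_n, y_{n+1} = y_n/3:

x_{n+1} * y_{n+1} = (3x_n) * (y_n/3) = x_n * y_n
The product is conserved.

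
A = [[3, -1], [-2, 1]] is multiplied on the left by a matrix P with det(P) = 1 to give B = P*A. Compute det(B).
1

By the multiplicative property of determinants, det(B) = det(P*A) = det(P) * det(A) = det(A),
so the determinant is invariant under multiplication by any determinant-1 matrix; we just need det(A).

det(A) = (3)(1) - (-1)(-2) = 3 - 2 = 1

Therefore det(B) = 1 * 1 = 1.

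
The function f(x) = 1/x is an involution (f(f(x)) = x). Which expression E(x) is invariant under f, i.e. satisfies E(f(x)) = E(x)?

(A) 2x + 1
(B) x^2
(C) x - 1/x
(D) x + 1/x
D

Replace x by f(x) = 1/x in each option and simplify. As a quick numerical cross-check, also compare E(4) with E(f(4)) = E(1/4).

(A) 2x + 1  ->  2(1/x) + 1 = (x + 2)/x; check: E(4) = 9 but E(1/4) = 3/2.   [not invariant]
(B) x^2  ->  (1/x)^2 = x^(-2); check: E(4) = 16 but E(1/4) = 1/16.   [not invariant]
(C) x - 1/x  ->  (1/x) - 1/(1/x) = -x + 1/x; check: E(4) = 15/4 but E(1/4) = -15/4.   [not invariant]
(D) x + 1/x  ->  (1/x) + 1/(1/x), which simplifies back to x + 1/x; check: E(4) = 17/4, E(1/4) = 17/4.   [invariant]

Only (D) is unchanged. E is symmetric under swapping x with f(x) = 1/x, which is exactly what an involution does.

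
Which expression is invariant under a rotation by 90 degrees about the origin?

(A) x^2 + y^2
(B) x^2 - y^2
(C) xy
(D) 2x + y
A

A rotation by 90 degrees sends (x, y) to (-y, x).
Substitute the transformed coordinates into each option and compare with the original:
(A) x^2 + y^2  ->  (-y)^2 + (x)^2 = x^2 + y^2   [equals x^2 + y^2: invariant]
(B) x^2 - y^2  ->  (-y)^2 - (x)^2 = -x^2 + y^2   [differs from x^2 - y^2: not invariant]
(C) xy  ->  (-y)(x) = -xy   [differs from xy: not invariant]
(D) 2x + y  ->  2(-y) + (x) = x - 2y   [differs from 2x + y: not invariant]

Only option (A), x^2 + y^2, is unchanged by the transformation.
Geometrically, x^2 + y^2 is the squared distance from the origin, which every rotation about the origin preserves.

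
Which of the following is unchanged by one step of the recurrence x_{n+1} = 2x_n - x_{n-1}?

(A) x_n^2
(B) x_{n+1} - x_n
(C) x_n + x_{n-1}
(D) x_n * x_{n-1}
B

For the recurrence x_{n+1} = 2x_n - x_{n-1}:

If x_{n+1} = 2x_n - x_{n-1}, then:
x_{n+1} - x_n = x_n - x_{n-1}
The first difference is constant throughout the sequence.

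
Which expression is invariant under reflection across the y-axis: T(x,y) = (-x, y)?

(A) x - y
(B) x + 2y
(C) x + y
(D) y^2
D

The map is reflection across the y-axis: T(x,y) = (-x, y).
Substitute the transformed coordinates into each option and compare with the original:
(A) x - y  ->  (-x) - (y) = -x - y   [differs from x - y: not invariant]
(B) x + 2y  ->  (-x) + 2(y) = -x + 2y   [differs from x + 2y: not invariant]
(C) x + y  ->  (-x) + (y) = -x + y   [differs from x + y: not invariant]
(D) y^2  ->  (y)^2 = y^2   [equals y^2: invariant]

Only option (D), y^2, is unchanged by the transformation.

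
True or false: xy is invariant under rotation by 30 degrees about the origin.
False

Applying rotation by 30 degrees: x' = x*cos(30 degrees) - y*sin(30 degrees) = sqrt(3)x/2 - y/2, y' = x*sin(30 degrees) + y*cos(30 degrees) = x/2 + sqrt(3)y/2

Substituting into xy:
(sqrt(3)x/2 - y/2)(x/2 + sqrt(3)y/2)
= sqrt(3)x^2/4 + xy/2 - sqrt(3)y^2/4

This differs from the original expression xy, so it is NOT invariant.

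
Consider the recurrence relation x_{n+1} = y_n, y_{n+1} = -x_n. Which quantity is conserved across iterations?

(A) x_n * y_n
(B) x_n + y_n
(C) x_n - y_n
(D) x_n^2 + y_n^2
D

For the recurrence x_{n+1} = y_n, y_{n+1} = -x_n:

x_{n+1}^2 + y_{n+1}^2 = y_n^2 + (-x_n)^2 = x_n^2 + y_n^2
The sum of squares is conserved (like energy in a harmonic oscillator).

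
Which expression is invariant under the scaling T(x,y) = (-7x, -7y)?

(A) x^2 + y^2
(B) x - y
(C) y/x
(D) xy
C

Under the uniform scaling T(x,y) = (-7x, -7y):
Substitute the transformed coordinates into each option and compare with the original:
(A) x^2 + y^2  ->  (-7x)^2 + (-7y)^2 = 49x^2 + 49y^2   [differs from x^2 + y^2: not invariant]
(B) x - y  ->  (-7x) - (-7y) = -7x + 7y   [differs from x - y: not invariant]
(C) y/x  ->  (-7y)/(-7x) = y/x   [equals y/x: invariant]
(D) xy  ->  (-7x)(-7y) = 49xy   [differs from xy: not invariant]

Only option (C), y/x, is unchanged by the transformation.
The common factor -7 cancels in a ratio of coordinates, while sums, products and sums of squares pick up factors of -7 or 49.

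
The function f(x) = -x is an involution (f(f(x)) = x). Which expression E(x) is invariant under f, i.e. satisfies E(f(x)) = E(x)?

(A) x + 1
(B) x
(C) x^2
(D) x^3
C

Replace x by f(x) = -x in each option and simplify. As a quick numerical cross-check, also compare E(4) with E(f(4)) = E(-4).

(A) x + 1  ->  (-x) + 1 = 1 - x; check: E(4) = 5 but E(-4) = -3.   [not invariant]
(B) x  ->  (-x) = -x; check: E(4) = 4 but E(-4) = -4.   [not invariant]
(C) x^2  ->  (-x)^2, which simplifies back to x^2; check: E(4) = 16, E(-4) = 16.   [invariant]
(D) x^3  ->  (-x)^3 = -x^3; check: E(4) = 64 but E(-4) = -64.   [not invariant]

Only (C) is unchanged. E is symmetric under swapping x with f(x) = -x, which is exactly what an involution does.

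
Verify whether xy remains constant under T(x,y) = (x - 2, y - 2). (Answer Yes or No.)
No

Substitute T(x,y) = (x - 2, y - 2) into the expression and compare with the original.

Original: xy
After applying T: (x - 2)(y - 2) = xy - 2x - 2y + 4

This differs from the original xy (difference: -2x - 2y + 4), so the expression is NOT invariant.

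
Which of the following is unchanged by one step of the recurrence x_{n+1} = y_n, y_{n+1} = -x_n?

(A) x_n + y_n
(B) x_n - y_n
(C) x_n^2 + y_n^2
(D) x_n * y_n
C

For the recurrence x_{n+1} = y_n, y_{n+1} = -x_n:

x_{n+1}^2 + y_{n+1}^2 = y_n^2 + (-x_n)^2 = x_n^2 + y_n^2
The sum of squares is conserved (like energy in a harmonic oscillator).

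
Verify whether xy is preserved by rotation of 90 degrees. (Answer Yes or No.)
No

Applying rotation by 90 degrees: x' = x*cos(90 degrees) - y*sin(90 degrees) = -y, y' = x*sin(90 degrees) + y*cos(90 degrees) = x

Substituting into xy:
(-y)(x)
= -xy

This differs from the original expression xy, so it is NOT invariant.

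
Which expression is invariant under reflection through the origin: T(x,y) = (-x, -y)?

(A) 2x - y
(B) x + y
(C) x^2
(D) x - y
C

The map is reflection through the origin: T(x,y) = (-x, -y).
Substitute the transformed coordinates into each option and compare with the original:
(A) 2x - y  ->  2(-x) - (-y) = -2x + y   [differs from 2x - y: not invariant]
(B) x + y  ->  (-x) + (-y) = -x - y   [differs from x + y: not invariant]
(C) x^2  ->  (-x)^2 = x^2   [equals x^2: invariant]
(D) x - y  ->  (-x) - (-y) = -x + y   [differs from x - y: not invariant]

Only option (C), x^2, is unchanged by the transformation.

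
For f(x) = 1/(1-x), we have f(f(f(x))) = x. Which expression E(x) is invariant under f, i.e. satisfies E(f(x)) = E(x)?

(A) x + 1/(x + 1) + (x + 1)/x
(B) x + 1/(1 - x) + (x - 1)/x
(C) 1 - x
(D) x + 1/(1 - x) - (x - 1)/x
B

Replace x by f(x) = 1/(1 - x) in each option and simplify. As a quick numerical cross-check, also compare E(4) with E(f(4)) = E(-1/3).

(A) x + 1/(x + 1) + (x + 1)/x  ->  (1/(1 - x)) + 1/((1/(1 - x)) + 1) + ((1/(1 - x)) + 1)/(1/(1 - x)) = (-x^3 + 6x^2 - 11x + 7)/(x^2 - 3x + 2); check: E(4) = 109/20 but E(-1/3) = -5/6.   [not invariant]
(B) x + 1/(1 - x) + (x - 1)/x  ->  (1/(1 - x)) + 1/(1 - (1/(1 - x))) + ((1/(1 - x)) - 1)/(1/(1 - x)), which simplifies back to x + 1/(1 - x) + (x - 1)/x; check: E(4) = 53/12, E(-1/3) = 53/12.   [invariant]
(C) 1 - x  ->  1 - (1/(1 - x)) = x/(x - 1); check: E(4) = -3 but E(-1/3) = 4/3.   [not invariant]
(D) x + 1/(1 - x) - (x - 1)/x  ->  (1/(1 - x)) + 1/(1 - (1/(1 - x))) - ((1/(1 - x)) - 1)/(1/(1 - x)) = (x^2(1 - x) - x + (x - 1)^2)/(x(x - 1)); check: E(4) = 35/12 but E(-1/3) = -43/12.   [not invariant]

Only (B) is unchanged. Indeed f(f(x)) = 1/(1 - 1/(1-x)) = (1-x)/(-x) = (x-1)/x, so E(x) = x + f(x) + f(f(x)) is the sum over the whole 3-cycle; applying f just permutes the three terms cyclically (x -> f(x) -> f(f(x)) -> x), leaving the sum unchanged.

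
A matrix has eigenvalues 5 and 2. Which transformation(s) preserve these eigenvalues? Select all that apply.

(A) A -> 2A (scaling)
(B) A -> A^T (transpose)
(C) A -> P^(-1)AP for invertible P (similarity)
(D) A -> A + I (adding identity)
B and C

Eigenvalues are preserved by:
1. Similarity transformations: A -> P^(-1)AP (same characteristic polynomial)
2. Transpose: A^T has the same eigenvalues as A

Eigenvalues are NOT preserved by:
- Adding identity: eigenvalues become 5+1, 2+1
- Scaling: eigenvalues become 10, 4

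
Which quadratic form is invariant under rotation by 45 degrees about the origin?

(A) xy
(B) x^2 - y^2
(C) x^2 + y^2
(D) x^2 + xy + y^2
C

Rotation by 45 degrees sends (x, y) to (sqrt(2)x/2 - sqrt(2)y/2, sqrt(2)x/2 + sqrt(2)y/2).
Substitute the transformed coordinates into each option and compare with the original:
(A) xy  ->  (sqrt(2)x/2 - sqrt(2)y/2)(sqrt(2)x/2 + sqrt(2)y/2) = x^2/2 - y^2/2   [differs from xy: not invariant]
(B) x^2 - y^2  ->  (sqrt(2)x/2 - sqrt(2)y/2)^2 - (sqrt(2)x/2 + sqrt(2)y/2)^2 = -2xy   [differs from x^2 - y^2: not invariant]
(C) x^2 + y^2  ->  (sqrt(2)x/2 - sqrt(2)y/2)^2 + (sqrt(2)x/2 + sqrt(2)y/2)^2 = x^2 + y^2   [equals x^2 + y^2: invariant]
(D) x^2 + xy + y^2  ->  (sqrt(2)x/2 - sqrt(2)y/2)^2 + (sqrt(2)x/2 - sqrt(2)y/2)(sqrt(2)x/2 + sqrt(2)y/2) + (sqrt(2)x/2 + sqrt(2)y/2)^2 = 3x^2/2 + y^2/2   [differs from x^2 + xy + y^2: not invariant]

Only option (C), x^2 + y^2, is unchanged by the transformation.
x^2 + y^2 is the squared distance from the origin, which rotations preserve.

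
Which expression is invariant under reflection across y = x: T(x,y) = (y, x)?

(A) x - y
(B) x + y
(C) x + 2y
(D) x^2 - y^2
B

The map is reflection across y = x: T(x,y) = (y, x).
Substitute the transformed coordinates into each option and compare with the original:
(A) x - y  ->  (y) - (x) = -x + y   [differs from x - y: not invariant]
(B) x + y  ->  (y) + (x) = x + y   [equals x + y: invariant]
(C) x + 2y  ->  (y) + 2(x) = 2x + y   [differs from x + 2y: not invariant]
(D) x^2 - y^2  ->  (y)^2 - (x)^2 = -x^2 + y^2   [differs from x^2 - y^2: not invariant]

Only option (B), x + y, is unchanged by the transformation.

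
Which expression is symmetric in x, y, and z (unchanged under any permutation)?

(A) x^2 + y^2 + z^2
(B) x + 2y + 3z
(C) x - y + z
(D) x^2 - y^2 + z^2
A

A symmetric expression is unchanged when the variables are permuted; here the transformation to test is the swap (x, y) -> (y, x).
A symmetric expression must survive every permutation; the single swap x <-> y already eliminates the distractors, and the keyed expression is also unchanged by x <-> z and y <-> z (each variable enters it in exactly the same way).
Substitute the transformed coordinates into each option and compare with the original:
(A) x^2 + y^2 + z^2  ->  (y)^2 + (x)^2 + z^2 = x^2 + y^2 + z^2   [equals x^2 + y^2 + z^2: invariant]
(B) x + 2y + 3z  ->  (y) + 2(x) + 3z = 2x + y + 3z   [differs from x + 2y + 3z: not invariant]
(C) x - y + z  ->  (y) - (x) + z = -x + y + z   [differs from x - y + z: not invariant]
(D) x^2 - y^2 + z^2  ->  (y)^2 - (x)^2 + z^2 = -x^2 + y^2 + z^2   [differs from x^2 - y^2 + z^2: not invariant]

Only option (A), x^2 + y^2 + z^2, is unchanged by the transformation.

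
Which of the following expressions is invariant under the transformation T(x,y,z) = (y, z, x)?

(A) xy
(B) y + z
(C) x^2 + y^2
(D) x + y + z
D

Apply T(x,y,z) = (y, z, x) to each option, i.e. replace (x, y, z) by the transformed coordinates.
Substitute the transformed coordinates into each option and compare with the original:
(A) xy  ->  (y)(z) = yz   [differs from xy: not invariant]
(B) y + z  ->  (z) + (x) = x + z   [differs from y + z: not invariant]
(C) x^2 + y^2  ->  (y)^2 + (z)^2 = y^2 + z^2   [differs from x^2 + y^2: not invariant]
(D) x + y + z  ->  (y) + (z) + (x) = x + y + z   [equals x + y + z: invariant]

Only option (D), x + y + z, is unchanged by the transformation.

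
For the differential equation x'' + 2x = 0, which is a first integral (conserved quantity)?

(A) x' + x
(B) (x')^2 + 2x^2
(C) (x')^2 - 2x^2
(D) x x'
B

A first integral I satisfies dI/dt = 0 along every solution. Differentiate each option and use the equation of motion:
(A) d/dt[x' + x] = x'' + x' = -2x + x', not identically 0
(B) d/dt[(x')^2 + 2x^2] = 2x'x'' + 4x x' = 2x'(-2x) + 4x x' = 0
(C) d/dt[(x')^2 - 2x^2] = 2x'x'' - 4x x' = -8x x', not identically 0
(D) d/dt[x x'] = (x')^2 + x x'' = (x')^2 - 2x^2, not identically 0

Only (B) has zero time-derivative. So the energy-like quantity (x')^2 + 2x^2 is the first integral.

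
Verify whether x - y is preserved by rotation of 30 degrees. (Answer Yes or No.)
No

Applying rotation by 30 degrees: x' = x*cos(30 degrees) - y*sin(30 degrees) = sqrt(3)x/2 - y/2, y' = x*sin(30 degrees) + y*cos(30 degrees) = x/2 + sqrt(3)y/2

Substituting into x - y:
(sqrt(3)x/2 - y/2) - (x/2 + sqrt(3)y/2)
= -x/2 + sqrt(3)x/2 - sqrt(3)y/2 - y/2

This differs from the original expression x - y, so it is NOT invariant.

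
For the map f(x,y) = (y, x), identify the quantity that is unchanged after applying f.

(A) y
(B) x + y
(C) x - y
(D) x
B

For f(x,y) = (y, x):
After applying f: x' = y, y' = x. So x' + y' = y + x = x + y.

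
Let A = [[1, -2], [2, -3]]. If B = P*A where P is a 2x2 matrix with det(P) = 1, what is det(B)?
1

By the multiplicative property of determinants, det(B) = det(P*A) = det(P) * det(A) = det(A),
so the determinant is invariant under multiplication by any determinant-1 matrix; we just need det(A).

det(A) = (1)(-3) - (-2)(2) = -3 - (-4) = 1

Therefore det(B) = 1 * 1 = 1.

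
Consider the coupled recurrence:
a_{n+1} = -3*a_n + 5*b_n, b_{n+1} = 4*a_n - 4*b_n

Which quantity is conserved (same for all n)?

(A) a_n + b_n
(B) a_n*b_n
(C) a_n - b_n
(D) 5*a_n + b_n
A

Replace a_n by a_{n+1} = -3*a_n + 5*b_n and b_n by b_{n+1} = 4*a_n - 4*b_n in each option and simplify:
(A) a_n + b_n  ->  (-3*a_n + 5*b_n) + (4*a_n - 4*b_n) = a_n + b_n   [conserved]
(B) a_n*b_n  ->  (-3*a_n + 5*b_n)*(4*a_n - 4*b_n) = -12*a_n^2 + 32*a_n*b_n - 20*b_n^2   [not conserved]
(C) a_n - b_n  ->  (-3*a_n + 5*b_n) - (4*a_n - 4*b_n) = -7*a_n + 9*b_n   [not conserved]
(D) 5*a_n + b_n  ->  5*(-3*a_n + 5*b_n) + (4*a_n - 4*b_n) = -11*a_n + 21*b_n   [not conserved]

Only (A) a_n + b_n returns to itself after one step, so it is the conserved quantity.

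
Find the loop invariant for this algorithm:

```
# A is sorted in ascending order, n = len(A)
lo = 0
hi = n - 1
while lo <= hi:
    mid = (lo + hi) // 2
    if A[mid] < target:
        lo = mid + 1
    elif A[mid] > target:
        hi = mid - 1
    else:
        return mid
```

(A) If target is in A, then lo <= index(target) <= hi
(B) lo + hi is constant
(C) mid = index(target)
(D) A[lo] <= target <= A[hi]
A

A loop invariant must hold before the first iteration and be re-established by every execution of the body.

(A) If target is in A, then lo <= index(target) <= hi: Before the loop [lo, hi] = [0, n-1] covers every index. When A[mid] < target, sortedness puts target strictly to the right of mid, so setting lo = mid + 1 keeps index(target) in [lo, hi]; symmetrically for hi = mid - 1. Hence 'if target is in A then lo <= index(target) <= hi' holds after every iteration, and when lo > hi it proves target is absent.

The other options fail:
(B) lo + hi is constant: each iteration moves exactly one of lo, hi, so lo + hi changes (e.g. 0 + (n-1) becomes (mid+1) + (n-1)).
(C) mid = index(target): mid is just the current probe; it equals index(target) only on the iteration that returns.
(D) A[lo] <= target <= A[hi]: fails when target is not in A (e.g. target < A[0] already violates it before the loop), so it is not maintained in general.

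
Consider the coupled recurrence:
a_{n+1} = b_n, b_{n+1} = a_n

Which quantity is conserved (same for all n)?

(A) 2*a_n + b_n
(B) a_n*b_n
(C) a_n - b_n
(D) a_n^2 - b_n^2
B

Replace a_n by a_{n+1} = b_n and b_n by b_{n+1} = a_n in each option and simplify:
(A) 2*a_n + b_n  ->  2*(b_n) + (a_n) = a_n + 2*b_n   [not conserved]
(B) a_n*b_n  ->  (b_n)*(a_n) = a_n*b_n   [conserved]
(C) a_n - b_n  ->  (b_n) - (a_n) = -a_n + b_n   [not conserved]
(D) a_n^2 - b_n^2  ->  (b_n)^2 - (a_n)^2 = -a_n^2 + b_n^2   [not conserved]

Only (B) a_n*b_n returns to itself after one step, so it is the conserved quantity.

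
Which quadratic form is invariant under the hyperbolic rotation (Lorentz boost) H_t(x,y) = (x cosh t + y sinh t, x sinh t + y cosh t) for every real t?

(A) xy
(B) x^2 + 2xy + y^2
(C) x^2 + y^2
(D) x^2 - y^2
D

Write x' = x cosh t + y sinh t, y' = x sinh t + y cosh t and substitute into each option:
(A) xy: (x cosh t + y sinh t)(x sinh t + y cosh t) = xy(cosh^2 t + sinh^2 t) + (x^2 + y^2) sinh t cosh t = xy cosh 2t + (x^2 + y^2)(sinh 2t)/2   [not invariant for t != 0]
(B) x^2 + 2xy + y^2: (x' + y')^2 with x' + y' = (x + y)(cosh t + sinh t) = (x + y)e^t, so it becomes (x + y)^2 e^(2t)   [not invariant for t != 0]
(C) x^2 + y^2: (x cosh t + y sinh t)^2 + (x sinh t + y cosh t)^2 = (x^2 + y^2)(cosh^2 t + sinh^2 t) + 4xy sinh t cosh t = (x^2 + y^2) cosh 2t + 2xy sinh 2t   [not invariant for t != 0]
(D) x^2 - y^2: (x cosh t + y sinh t)^2 - (x sinh t + y cosh t)^2 = x^2(cosh^2 t - sinh^2 t) + 2xy(cosh t sinh t - sinh t cosh t) + y^2(sinh^2 t - cosh^2 t) = x^2 - y^2   [invariant, using cosh^2 t - sinh^2 t = 1]

Only (D) x^2 - y^2 is unchanged; it is the Minkowski form preserved by Lorentz boosts, just as x^2 + y^2 is preserved by ordinary rotations.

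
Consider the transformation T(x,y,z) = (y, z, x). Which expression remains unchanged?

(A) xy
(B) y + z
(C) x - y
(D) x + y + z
D

Apply T(x,y,z) = (y, z, x) to each option, i.e. replace (x, y, z) by the transformed coordinates.
Substitute the transformed coordinates into each option and compare with the original:
(A) xy  ->  (y)(z) = yz   [differs from xy: not invariant]
(B) y + z  ->  (z) + (x) = x + z   [differs from y + z: not invariant]
(C) x - y  ->  (y) - (z) = y - z   [differs from x - y: not invariant]
(D) x + y + z  ->  (y) + (z) + (x) = x + y + z   [equals x + y + z: invariant]

Only option (D), x + y + z, is unchanged by the transformation.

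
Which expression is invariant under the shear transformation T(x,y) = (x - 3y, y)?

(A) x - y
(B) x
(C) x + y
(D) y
D

Under the shear T(x,y) = (x - 3y, y):
Substitute the transformed coordinates into each option and compare with the original:
(A) x - y  ->  (x - 3y) - (y) = x - 4y   [differs from x - y: not invariant]
(B) x  ->  (x - 3y) = x - 3y   [differs from x: not invariant]
(C) x + y  ->  (x - 3y) + (y) = x - 2y   [differs from x + y: not invariant]
(D) y  ->  (y) = y   [equals y: invariant]

Only option (D), y, is unchanged by the transformation.
A horizontal shear moves points parallel to the x-axis, so the y-coordinate (and any function of y alone) is unchanged.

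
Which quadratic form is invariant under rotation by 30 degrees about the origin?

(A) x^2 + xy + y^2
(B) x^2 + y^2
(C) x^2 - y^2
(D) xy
B

Rotation by 30 degrees sends (x, y) to (sqrt(3)x/2 - y/2, x/2 + sqrt(3)y/2).
Substitute the transformed coordinates into each option and compare with the original:
(A) x^2 + xy + y^2  ->  (sqrt(3)x/2 - y/2)^2 + (sqrt(3)x/2 - y/2)(x/2 + sqrt(3)y/2) + (x/2 + sqrt(3)y/2)^2 = sqrt(3)x^2/4 + x^2 + xy/2 - sqrt(3)y^2/4 + y^2   [differs from x^2 + xy + y^2: not invariant]
(B) x^2 + y^2  ->  (sqrt(3)x/2 - y/2)^2 + (x/2 + sqrt(3)y/2)^2 = x^2 + y^2   [equals x^2 + y^2: invariant]
(C) x^2 - y^2  ->  (sqrt(3)x/2 - y/2)^2 - (x/2 + sqrt(3)y/2)^2 = x^2/2 - sqrt(3)xy - y^2/2   [differs from x^2 - y^2: not invariant]
(D) xy  ->  (sqrt(3)x/2 - y/2)(x/2 + sqrt(3)y/2) = sqrt(3)x^2/4 + xy/2 - sqrt(3)y^2/4   [differs from xy: not invariant]

Only option (B), x^2 + y^2, is unchanged by the transformation.
x^2 + y^2 is the squared distance from the origin, which rotations preserve.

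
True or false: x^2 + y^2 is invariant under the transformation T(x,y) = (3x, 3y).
False

Substitute T(x,y) = (3x, 3y) into the expression and compare with the original.

Original: x^2 + y^2
After applying T: (3x)^2 + (3y)^2 = 9x^2 + 9y^2

This differs from the original x^2 + y^2 (difference: 8x^2 + 8y^2), so the expression is NOT invariant.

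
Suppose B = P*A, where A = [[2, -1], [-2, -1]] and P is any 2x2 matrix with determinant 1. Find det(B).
-4

By the multiplicative property of determinants, det(B) = det(P*A) = det(P) * det(A) = det(A),
so the determinant is invariant under multiplication by any determinant-1 matrix; we just need det(A).

det(A) = (2)(-1) - (-1)(-2) = -2 - 2 = -4

Therefore det(B) = 1 * (-4) = -4.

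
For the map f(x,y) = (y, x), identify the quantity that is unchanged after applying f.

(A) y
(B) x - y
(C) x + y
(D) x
C

For f(x,y) = (y, x):
After applying f: x' = y, y' = x. So x' + y' = y + x = x + y.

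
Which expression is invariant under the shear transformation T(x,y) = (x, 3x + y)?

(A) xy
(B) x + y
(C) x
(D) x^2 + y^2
C

Under the shear T(x,y) = (x, 3x + y):
Substitute the transformed coordinates into each option and compare with the original:
(A) xy  ->  (x)(3x + y) = 3x^2 + xy   [differs from xy: not invariant]
(B) x + y  ->  (x) + (3x + y) = 4x + y   [differs from x + y: not invariant]
(C) x  ->  (x) = x   [equals x: invariant]
(D) x^2 + y^2  ->  (x)^2 + (3x + y)^2 = 10x^2 + 6xy + y^2   [differs from x^2 + y^2: not invariant]

Only option (C), x, is unchanged by the transformation.
A vertical shear moves points parallel to the y-axis, so the x-coordinate (and any function of x alone) is unchanged.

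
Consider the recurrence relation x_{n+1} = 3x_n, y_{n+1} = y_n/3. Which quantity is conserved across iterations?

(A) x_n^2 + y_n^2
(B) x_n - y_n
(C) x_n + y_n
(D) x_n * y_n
D

For the recurrence x_{n+1} = 3x_n, y_{n+1} = y_n/3:

x_{n+1} * y_{n+1} = (3x_n) * (y_n/3) = x_n * y_n
The product is conserved.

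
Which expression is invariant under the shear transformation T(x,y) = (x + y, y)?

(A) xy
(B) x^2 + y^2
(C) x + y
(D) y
D

Under the shear T(x,y) = (x + y, y):
Substitute the transformed coordinates into each option and compare with the original:
(A) xy  ->  (x + y)(y) = xy + y^2   [differs from xy: not invariant]
(B) x^2 + y^2  ->  (x + y)^2 + (y)^2 = x^2 + 2xy + 2y^2   [differs from x^2 + y^2: not invariant]
(C) x + y  ->  (x + y) + (y) = x + 2y   [differs from x + y: not invariant]
(D) y  ->  (y) = y   [equals y: invariant]

Only option (D), y, is unchanged by the transformation.
A horizontal shear moves points parallel to the x-axis, so the y-coordinate (and any function of y alone) is unchanged.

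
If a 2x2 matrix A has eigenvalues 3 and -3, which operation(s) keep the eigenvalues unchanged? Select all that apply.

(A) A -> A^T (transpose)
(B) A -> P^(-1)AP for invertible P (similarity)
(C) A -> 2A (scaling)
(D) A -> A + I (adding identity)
A and B

Eigenvalues are preserved by:
1. Similarity transformations: A -> P^(-1)AP (same characteristic polynomial)
2. Transpose: A^T has the same eigenvalues as A

Eigenvalues are NOT preserved by:
- Adding identity: eigenvalues become 3+1, -3+1
- Scaling: eigenvalues become 6, -6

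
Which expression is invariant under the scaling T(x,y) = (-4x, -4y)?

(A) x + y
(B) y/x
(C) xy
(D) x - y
B

Under the uniform scaling T(x,y) = (-4x, -4y):
Substitute the transformed coordinates into each option and compare with the original:
(A) x + y  ->  (-4x) + (-4y) = -4x - 4y   [differs from x + y: not invariant]
(B) y/x  ->  (-4y)/(-4x) = y/x   [equals y/x: invariant]
(C) xy  ->  (-4x)(-4y) = 16xy   [differs from xy: not invariant]
(D) x - y  ->  (-4x) - (-4y) = -4x + 4y   [differs from x - y: not invariant]

Only option (B), y/x, is unchanged by the transformation.
The common factor -4 cancels in a ratio of coordinates, while sums, products and sums of squares pick up factors of -4 or 16.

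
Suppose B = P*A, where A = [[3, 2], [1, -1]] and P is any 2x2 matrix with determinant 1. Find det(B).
-5

By the multiplicative property of determinants, det(B) = det(P*A) = det(P) * det(A) = det(A),
so the determinant is invariant under multiplication by any determinant-1 matrix; we just need det(A).

det(A) = (3)(-1) - (2)(1) = -3 - 2 = -5

Therefore det(B) = 1 * (-5) = -5.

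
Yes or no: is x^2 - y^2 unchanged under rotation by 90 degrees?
No

Applying rotation by 90 degrees: x' = x*cos(90 degrees) - y*sin(90 degrees) = -y, y' = x*sin(90 degrees) + y*cos(90 degrees) = x

Substituting into x^2 - y^2:
(-y)^2 - (x)^2
= -x^2 + y^2

This differs from the original expression x^2 - y^2, so it is NOT invariant.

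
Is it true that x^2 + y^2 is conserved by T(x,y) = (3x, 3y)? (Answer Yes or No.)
No

Substitute T(x,y) = (3x, 3y) into the expression and compare with the original.

Original: x^2 + y^2
After applying T: (3x)^2 + (3y)^2 = 9x^2 + 9y^2

This differs from the original x^2 + y^2 (difference: 8x^2 + 8y^2), so the expression is NOT invariant.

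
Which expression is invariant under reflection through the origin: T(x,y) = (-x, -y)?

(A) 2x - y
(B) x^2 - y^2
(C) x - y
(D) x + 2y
B

The map is reflection through the origin: T(x,y) = (-x, -y).
Substitute the transformed coordinates into each option and compare with the original:
(A) 2x - y  ->  2(-x) - (-y) = -2x + y   [differs from 2x - y: not invariant]
(B) x^2 - y^2  ->  (-x)^2 - (-y)^2 = x^2 - y^2   [equals x^2 - y^2: invariant]
(C) x - y  ->  (-x) - (-y) = -x + y   [differs from x - y: not invariant]
(D) x + 2y  ->  (-x) + 2(-y) = -x - 2y   [differs from x + 2y: not invariant]

Only option (B), x^2 - y^2, is unchanged by the transformation.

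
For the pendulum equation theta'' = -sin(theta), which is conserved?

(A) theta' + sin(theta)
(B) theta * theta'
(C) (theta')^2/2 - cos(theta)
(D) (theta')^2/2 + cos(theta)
C

A first integral I satisfies dI/dt = 0 along every solution. Differentiate each option and use the equation of motion:
(A) d/dt[theta' + sin(theta)] = theta'' + cos(theta) theta' = -sin(theta) + theta' cos(theta), not identically 0
(B) d/dt[theta * theta'] = (theta')^2 + theta theta'' = (theta')^2 - theta sin(theta), not identically 0
(C) d/dt[(theta')^2/2 - cos(theta)] = theta' theta'' + sin(theta) theta' = theta'(-sin(theta)) + theta' sin(theta) = 0
(D) d/dt[(theta')^2/2 + cos(theta)] = theta' theta'' - sin(theta) theta' = -2 theta' sin(theta), not identically 0

Only (C) has zero time-derivative. This is the total energy: kinetic (theta')^2/2 plus potential -cos(theta).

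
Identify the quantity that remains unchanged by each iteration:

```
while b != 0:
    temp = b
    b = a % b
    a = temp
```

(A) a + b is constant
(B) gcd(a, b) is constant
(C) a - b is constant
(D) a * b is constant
B

A loop invariant must hold before the first iteration and be re-established by every execution of the body.

(B) gcd(a, b) is constant: One iteration replaces (a, b) by (b, a mod b). Since a mod b = a - q*b for an integer q, any common divisor of a and b divides b and a mod b, and conversely; hence gcd(b, a mod b) = gcd(a, b). For instance (21, 11) -> (11, 10) keeps gcd = 1. At exit b = 0 and a = gcd of the original inputs.

The other options fail:
(A) a + b is constant: e.g. (a, b) = (21, 11) -> (11, 10): the sum goes from 32 to 21.
(C) a - b is constant: e.g. (a, b) = (21, 11) -> (11, 10): the difference goes from 10 to 1.
(D) a * b is constant: e.g. (a, b) = (21, 11) -> (11, 10): the product goes from 231 to 110.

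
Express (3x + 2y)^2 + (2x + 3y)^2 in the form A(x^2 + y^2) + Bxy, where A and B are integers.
13(x^2 + y^2) + 24xy

Expanding: (3x + 2y)^2 = 9x^2 + 12xy + 4y^2
(2x + 3y)^2 = 4x^2 + 12xy + 9y^2
Sum = (9+4)(x^2+y^2) + 24xy = 13(x^2 + y^2) + 24xy
This is symmetric in x and y.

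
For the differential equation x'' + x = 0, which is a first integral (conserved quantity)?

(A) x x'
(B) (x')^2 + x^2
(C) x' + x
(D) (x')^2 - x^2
B

A first integral I satisfies dI/dt = 0 along every solution. Differentiate each option and use the equation of motion:
(A) d/dt[x x'] = (x')^2 + x x'' = (x')^2 - x^2, not identically 0
(B) d/dt[(x')^2 + x^2] = 2x'x'' + 2x x' = 2x'(-x) + 2x x' = 0
(C) d/dt[x' + x] = x'' + x' = -x + x', not identically 0
(D) d/dt[(x')^2 - x^2] = 2x'x'' - 2x x' = -4x x', not identically 0

Only (B) has zero time-derivative. So the energy-like quantity (x')^2 + x^2 is the first integral.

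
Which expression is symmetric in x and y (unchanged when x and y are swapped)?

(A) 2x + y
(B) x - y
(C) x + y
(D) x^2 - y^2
C

A symmetric expression is unchanged when the variables are permuted; here the transformation to test is the swap (x, y) -> (y, x).
Substitute the transformed coordinates into each option and compare with the original:
(A) 2x + y  ->  2(y) + (x) = x + 2y   [differs from 2x + y: not invariant]
(B) x - y  ->  (y) - (x) = -x + y   [differs from x - y: not invariant]
(C) x + y  ->  (y) + (x) = x + y   [equals x + y: invariant]
(D) x^2 - y^2  ->  (y)^2 - (x)^2 = -x^2 + y^2   [differs from x^2 - y^2: not invariant]

Only option (C), x + y, is unchanged by the transformation.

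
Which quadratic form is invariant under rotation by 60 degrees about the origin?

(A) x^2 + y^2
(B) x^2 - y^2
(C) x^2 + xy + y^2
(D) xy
A

Rotation by 60 degrees sends (x, y) to (x/2 - sqrt(3)y/2, sqrt(3)x/2 + y/2).
Substitute the transformed coordinates into each option and compare with the original:
(A) x^2 + y^2  ->  (x/2 - sqrt(3)y/2)^2 + (sqrt(3)x/2 + y/2)^2 = x^2 + y^2   [equals x^2 + y^2: invariant]
(B) x^2 - y^2  ->  (x/2 - sqrt(3)y/2)^2 - (sqrt(3)x/2 + y/2)^2 = -x^2/2 - sqrt(3)xy + y^2/2   [differs from x^2 - y^2: not invariant]
(C) x^2 + xy + y^2  ->  (x/2 - sqrt(3)y/2)^2 + (x/2 - sqrt(3)y/2)(sqrt(3)x/2 + y/2) + (sqrt(3)x/2 + y/2)^2 = sqrt(3)x^2/4 + x^2 - xy/2 - sqrt(3)y^2/4 + y^2   [differs from x^2 + xy + y^2: not invariant]
(D) xy  ->  (x/2 - sqrt(3)y/2)(sqrt(3)x/2 + y/2) = sqrt(3)x^2/4 - xy/2 - sqrt(3)y^2/4   [differs from xy: not invariant]

Only option (A), x^2 + y^2, is unchanged by the transformation.
x^2 + y^2 is the squared distance from the origin, which rotations preserve.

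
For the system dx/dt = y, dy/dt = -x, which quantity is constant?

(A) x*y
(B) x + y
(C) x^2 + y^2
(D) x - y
C

A first integral I satisfies dI/dt = 0 along every solution. Differentiate each option and use the equation of motion:
(A) d/dt[x*y] = (dx/dt)y + x(dy/dt) = y^2 - x^2, not identically 0
(B) d/dt[x + y] = y + (-x) = y - x, not identically 0
(C) d/dt[x^2 + y^2] = 2x*dx/dt + 2y*dy/dt = 2x*y + 2y*(-x) = 0
(D) d/dt[x - y] = y - (-x) = x + y, not identically 0

Only (C) has zero time-derivative. So x^2 + y^2 (the squared radius; trajectories are circles) is the conserved quantity.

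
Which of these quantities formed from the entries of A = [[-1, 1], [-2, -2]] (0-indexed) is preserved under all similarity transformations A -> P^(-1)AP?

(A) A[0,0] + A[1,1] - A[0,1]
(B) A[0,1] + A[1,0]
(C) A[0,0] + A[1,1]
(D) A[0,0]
C

A[0,0] + A[1,1] is the trace of A. By the cyclic property of the trace, tr(P^(-1)AP) = tr(APP^(-1)) = tr(A), so it is the same for every matrix similar to A.

The other combinations are not similarity invariants. For example, take P = [[1, 1], [0, 1]] (det P = 1), so P^(-1) = [[1, -1], [0, 1]] and
B = P^(-1)AP = [[1, 4], [-2, -4]].
Evaluating each option on A and on B:
(A) A[0,0] + A[1,1] - A[0,1]: -4 for A, -7 for B -> changes
(B) A[0,1] + A[1,0]: -1 for A, 2 for B -> changes
(C) A[0,0] + A[1,1]: -3 for A, -3 for B -> unchanged
(D) A[0,0]: -1 for A, 1 for B -> changes

Only (C) A[0,0] + A[1,1] = -3 survives (and it does so for every P, not just this one), so it is the invariant.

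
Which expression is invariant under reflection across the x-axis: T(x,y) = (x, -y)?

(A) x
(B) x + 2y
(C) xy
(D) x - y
A

The map is reflection across the x-axis: T(x,y) = (x, -y).
Substitute the transformed coordinates into each option and compare with the original:
(A) x  ->  (x) = x   [equals x: invariant]
(B) x + 2y  ->  (x) + 2(-y) = x - 2y   [differs from x + 2y: not invariant]
(C) xy  ->  (x)(-y) = -xy   [differs from xy: not invariant]
(D) x - y  ->  (x) - (-y) = x + y   [differs from x - y: not invariant]

Only option (A), x, is unchanged by the transformation.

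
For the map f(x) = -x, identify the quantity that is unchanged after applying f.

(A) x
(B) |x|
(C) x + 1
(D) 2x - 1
B

For f(x) = -x:
Applying f replaces x by -x. Since |-x| = |x|, the absolute value is unchanged by f, whereas x -> -x, 2x - 1 -> -2x - 1 and x + 1 -> -x + 1 all change.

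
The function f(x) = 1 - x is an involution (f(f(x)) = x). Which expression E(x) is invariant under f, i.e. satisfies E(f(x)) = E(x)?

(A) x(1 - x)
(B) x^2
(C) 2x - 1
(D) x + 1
A

Replace x by f(x) = 1 - x in each option and simplify. As a quick numerical cross-check, also compare E(5) with E(f(5)) = E(-4).

(A) x(1 - x)  ->  (1 - x)(1 - (1 - x)), which simplifies back to x(1 - x); check: E(5) = -20, E(-4) = -20.   [invariant]
(B) x^2  ->  (1 - x)^2 = (x - 1)^2; check: E(5) = 25 but E(-4) = 16.   [not invariant]
(C) 2x - 1  ->  2(1 - x) - 1 = 1 - 2x; check: E(5) = 9 but E(-4) = -9.   [not invariant]
(D) x + 1  ->  (1 - x) + 1 = 2 - x; check: E(5) = 6 but E(-4) = -3.   [not invariant]

Only (A) is unchanged. E is symmetric under swapping x with f(x) = 1 - x, which is exactly what an involution does.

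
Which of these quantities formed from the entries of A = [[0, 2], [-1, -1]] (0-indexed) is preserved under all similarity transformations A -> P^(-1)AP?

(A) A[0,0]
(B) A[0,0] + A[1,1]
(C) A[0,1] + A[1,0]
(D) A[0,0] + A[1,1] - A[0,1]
B

A[0,0] + A[1,1] is the trace of A. By the cyclic property of the trace, tr(P^(-1)AP) = tr(APP^(-1)) = tr(A), so it is the same for every matrix similar to A.

The other combinations are not similarity invariants. For example, take P = [[1, 2], [0, 1]] (det P = 1), so P^(-1) = [[1, -2], [0, 1]] and
B = P^(-1)AP = [[2, 8], [-1, -3]].
Evaluating each option on A and on B:
(A) A[0,0]: 0 for A, 2 for B -> changes
(B) A[0,0] + A[1,1]: -1 for A, -1 for B -> unchanged
(C) A[0,1] + A[1,0]: 1 for A, 7 for B -> changes
(D) A[0,0] + A[1,1] - A[0,1]: -3 for A, -9 for B -> changes

Only (B) A[0,0] + A[1,1] = -1 survives (and it does so for every P, not just this one), so it is the invariant.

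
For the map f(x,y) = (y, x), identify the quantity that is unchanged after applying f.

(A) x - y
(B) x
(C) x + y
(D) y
C

For f(x,y) = (y, x):
After applying f: x' = y, y' = x. So x' + y' = y + x = x + y.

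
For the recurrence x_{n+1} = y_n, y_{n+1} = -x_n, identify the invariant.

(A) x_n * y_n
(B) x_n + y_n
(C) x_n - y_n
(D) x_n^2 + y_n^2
D

For the recurrence x_{n+1} = y_n, y_{n+1} = -x_n:

x_{n+1}^2 + y_{n+1}^2 = y_n^2 + (-x_n)^2 = x_n^2 + y_n^2
The sum of squares is conserved (like energy in a harmonic oscillator).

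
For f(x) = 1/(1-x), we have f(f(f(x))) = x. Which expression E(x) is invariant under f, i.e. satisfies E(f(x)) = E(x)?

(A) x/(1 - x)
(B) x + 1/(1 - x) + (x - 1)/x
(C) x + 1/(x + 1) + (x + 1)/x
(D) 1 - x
B

Replace x by f(x) = 1/(1 - x) in each option and simplify. As a quick numerical cross-check, also compare E(3) with E(f(3)) = E(-1/2).

(A) x/(1 - x)  ->  (1/(1 - x))/(1 - (1/(1 - x))) = -1/x; check: E(3) = -3/2 but E(-1/2) = -1/3.   [not invariant]
(B) x + 1/(1 - x) + (x - 1)/x  ->  (1/(1 - x)) + 1/(1 - (1/(1 - x))) + ((1/(1 - x)) - 1)/(1/(1 - x)), which simplifies back to x + 1/(1 - x) + (x - 1)/x; check: E(3) = 19/6, E(-1/2) = 19/6.   [invariant]
(C) x + 1/(x + 1) + (x + 1)/x  ->  (1/(1 - x)) + 1/((1/(1 - x)) + 1) + ((1/(1 - x)) + 1)/(1/(1 - x)) = (-x^3 + 6x^2 - 11x + 7)/(x^2 - 3x + 2); check: E(3) = 55/12 but E(-1/2) = 1/2.   [not invariant]
(D) 1 - x  ->  1 - (1/(1 - x)) = x/(x - 1); check: E(3) = -2 but E(-1/2) = 3/2.   [not invariant]

Only (B) is unchanged. Indeed f(f(x)) = 1/(1 - 1/(1-x)) = (1-x)/(-x) = (x-1)/x, so E(x) = x + f(x) + f(f(x)) is the sum over the whole 3-cycle; applying f just permutes the three terms cyclically (x -> f(x) -> f(f(x)) -> x), leaving the sum unchanged.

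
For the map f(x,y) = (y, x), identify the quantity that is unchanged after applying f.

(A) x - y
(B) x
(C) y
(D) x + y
D

For f(x,y) = (y, x):
After applying f: x' = y, y' = x. So x' + y' = y + x = x + y.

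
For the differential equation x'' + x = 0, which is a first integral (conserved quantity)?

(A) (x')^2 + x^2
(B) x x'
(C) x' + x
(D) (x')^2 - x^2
A

A first integral I satisfies dI/dt = 0 along every solution. Differentiate each option and use the equation of motion:
(A) d/dt[(x')^2 + x^2] = 2x'x'' + 2x x' = 2x'(-x) + 2x x' = 0
(B) d/dt[x x'] = (x')^2 + x x'' = (x')^2 - x^2, not identically 0
(C) d/dt[x' + x] = x'' + x' = -x + x', not identically 0
(D) d/dt[(x')^2 - x^2] = 2x'x'' - 2x x' = -4x x', not identically 0

Only (A) has zero time-derivative. So the energy-like quantity (x')^2 + x^2 is the first integral.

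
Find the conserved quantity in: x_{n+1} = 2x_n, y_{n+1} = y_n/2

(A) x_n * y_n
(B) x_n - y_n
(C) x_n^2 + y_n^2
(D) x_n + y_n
A

For the recurrence x_{n+1} = 2x_n, y_{n+1} = y_n/2:

x_{n+1} * y_{n+1} = (2x_n) * (y_n/2) = x_n * y_n
The product is conserved.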